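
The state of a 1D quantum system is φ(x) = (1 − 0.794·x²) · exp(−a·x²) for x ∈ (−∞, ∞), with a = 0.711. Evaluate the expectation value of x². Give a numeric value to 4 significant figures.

0.2572

⟨x²⟩ = ∫ x²·|φ|² dx / ∫|φ|² dx (integrals over the domain).
Expand each integrand as polynomial × e^(−2ax²) and use ∫x^(2j)·e^(−2ax²) dx = (2j−1)!!/(4a)^j · √(π/(2a)), odd powers → 0; here √(π/(2a)) = 1.4864.
State is unnormalized: ∫|φ|² dx = 1.0040, and ∫φ*·x²·φ dx = 0.25821, so ⟨x²⟩ = 0.25821 / 1.0040.
⟨x²⟩ = 0.25718.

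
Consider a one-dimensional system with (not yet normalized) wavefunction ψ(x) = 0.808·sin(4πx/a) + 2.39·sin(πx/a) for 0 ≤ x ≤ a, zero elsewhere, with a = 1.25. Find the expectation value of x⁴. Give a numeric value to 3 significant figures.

⟨x⁴⟩ = ∫ x⁴·|ψ|² dx / ∫|ψ|² dx (integrals over the domain).
On 0 ≤ x ≤ a (j ≠ l): ∫sin²(jπx/a) dx = a/2, ∫sin(jπx/a)·sin(lπx/a) dx = 0; diagonal moments ∫x·sin²(jπx/a) dx = a²/4, ∫x²·sin²(jπx/a) dx = a³·(1/6 − 1/(4j²π²)); cross terms ∫x·sin(jπx/a)·sin(lπx/a) dx = 0 for j + l even and −4jla²/(π²(j² − l²)²) for j + l odd, ∫x²·sin(jπx/a)·sin(lπx/a) dx = (−1)^(j+l)·4jla³/(π²(j² − l²)²); higher powers the same way via product-to-sum and parts.
State is unnormalized: ∫|ψ|² dx = 3.9781, and ∫ψ*·x⁴·ψ dx = 1.0330, so ⟨x⁴⟩ = 1.0330 / 3.9781.
⟨x⁴⟩ = 0.25968.

0.260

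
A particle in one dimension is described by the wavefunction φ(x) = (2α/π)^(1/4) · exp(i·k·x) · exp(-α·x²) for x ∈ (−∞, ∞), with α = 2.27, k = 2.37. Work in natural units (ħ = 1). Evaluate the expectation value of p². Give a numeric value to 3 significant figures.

7.89

p² φ = −ħ² d²φ/dx²; ⟨p²⟩ = −ħ² ∫ φ*·φ'' dx.
Gaussian moments: ∫x^(2j)·e^(−2αx²) dx = (2j−1)!!/(4α)^j · √(π/(2α)), odd powers integrate to 0; here √(π/(2α)) = 0.83185. Derivatives: φ′ = (ik − 2αx)·φ, φ″ = ((ik − 2αx)² − 2α)·φ; the odd-in-x pieces drop out.
⟨p²⟩ = 7.8869.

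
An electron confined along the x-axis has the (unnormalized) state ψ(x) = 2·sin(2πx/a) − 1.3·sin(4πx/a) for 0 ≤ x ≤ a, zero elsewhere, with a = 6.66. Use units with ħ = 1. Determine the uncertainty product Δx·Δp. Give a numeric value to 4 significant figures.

1.554

Δx = √(⟨x²⟩−⟨x⟩²), Δp = √(⟨p²⟩−⟨p⟩²).
On 0 ≤ x ≤ a (j ≠ l): ∫sin²(jπx/a) dx = a/2, ∫sin(jπx/a)·sin(lπx/a) dx = 0; diagonal moments ∫x·sin²(jπx/a) dx = a²/4, ∫x²·sin²(jπx/a) dx = a³·(1/6 − 1/(4j²π²)); cross terms ∫x·sin(jπx/a)·sin(lπx/a) dx = 0 for j + l even and −4jla²/(π²(j² − l²)²) for j + l odd, ∫x²·sin(jπx/a)·sin(lπx/a) dx = (−1)^(j+l)·4jla³/(π²(j² − l²)²); higher powers the same way via product-to-sum and parts. d²/dx² sin(jπx/a) = −(jπ/a)²·sin(jπx/a); on 0 ≤ x ≤ a, ∫sin²(jπx/a) dx = a/2 and ∫sin(jπx/a)·sin(lπx/a) dx = 0 for j ≠ l, so only diagonal terms survive in ∫|ψ|² and ∫ψ·ψ″; ∫ψ·ψ′ dx = [ψ²/2] between the walls = 0.
Normalization: ∫|ψ|² dx = 18.948.
⟨x⟩ = 3.3300, ⟨x²⟩ = 12.523 ⇒ Δx = 1.1976.
⟨p⟩ = 0.0000, ⟨p²⟩ = 1.6831 ⇒ Δp = 1.2973.
Δx·Δp = 1.5537.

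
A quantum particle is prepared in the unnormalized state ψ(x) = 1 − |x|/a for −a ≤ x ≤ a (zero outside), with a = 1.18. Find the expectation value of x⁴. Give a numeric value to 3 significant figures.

⟨x⁴⟩ = ∫ x⁴·|ψ|² dx / ∫|ψ|² dx (integrals over the domain).
ψ is even, so ∫ over [−a, a] = 2∫₀ᵃ with ψ = 1 − x/a there: ∫₀ᵃ (1 − x/a)² dx = a/3, ∫₀ᵃ x²(1 − x/a)² dx = a³/30, ∫₀ᵃ x⁴(1 − x/a)² dx = a⁵/105.
State is unnormalized: ∫|ψ|² dx = 0.78667, and ∫ψ*·x⁴·ψ dx = 0.043576, so ⟨x⁴⟩ = 0.043576 / 0.78667.
⟨x⁴⟩ = 0.055394.

0.0554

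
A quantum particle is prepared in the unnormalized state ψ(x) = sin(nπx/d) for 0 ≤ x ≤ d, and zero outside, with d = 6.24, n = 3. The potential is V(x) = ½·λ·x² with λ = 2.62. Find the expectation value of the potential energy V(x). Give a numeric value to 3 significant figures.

16.7

⟨V⟩ = ∫ V(x)·|ψ|² dx / ∫|ψ|² dx.
With sin²θ = (1 − cos2θ)/2 on 0 ≤ x ≤ d: ∫sin²(nπx/d) dx = d/2, ∫x·sin²(nπx/d) dx = d²/4, ∫x²·sin²(nπx/d) dx = d³·(1/6 − 1/(4n²π²)); higher powers xᵏ the same way, integrating xᵏ·cos(2nπx/d) by parts.
State is unnormalized: ∫|ψ|² dx = 3.1200, and ∫ψ*·V(x)·ψ dx = 52.153, so ⟨V⟩ = 52.153 / 3.1200.
⟨V⟩ = 16.716.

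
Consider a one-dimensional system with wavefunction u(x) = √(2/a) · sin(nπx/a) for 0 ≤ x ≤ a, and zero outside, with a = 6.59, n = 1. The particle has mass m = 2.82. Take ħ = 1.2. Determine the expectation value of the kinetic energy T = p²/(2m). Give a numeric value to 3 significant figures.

0.0580

T = −(ħ²/2m) d²/dx², so ⟨T⟩ = −(ħ²/2m) ∫ u*·u'' dx; with m = 2.82.
d/dx sin(nπx/a) = (nπ/a)·cos(nπx/a) and d²/dx² sin(nπx/a) = −(nπ/a)²·sin(nπx/a); on 0 ≤ x ≤ a, ∫sin²(nπx/a) dx = a/2 and ∫sin(nπx/a)·cos(nπx/a) dx = 0.
⟨T⟩ = 0.058025.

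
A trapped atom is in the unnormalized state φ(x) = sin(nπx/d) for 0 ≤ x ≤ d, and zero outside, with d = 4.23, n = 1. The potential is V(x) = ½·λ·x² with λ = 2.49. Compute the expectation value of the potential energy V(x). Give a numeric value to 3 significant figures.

⟨V⟩ = ∫ V(x)·|φ|² dx / ∫|φ|² dx.
With sin²θ = (1 − cos2θ)/2 on 0 ≤ x ≤ d: ∫sin²(nπx/d) dx = d/2, ∫x·sin²(nπx/d) dx = d²/4, ∫x²·sin²(nπx/d) dx = d³·(1/6 − 1/(4n²π²)); higher powers xᵏ the same way, integrating xᵏ·cos(2nπx/d) by parts.
State is unnormalized: ∫|φ|² dx = 2.1150, and ∫φ*·V(x)·φ dx = 13.318, so ⟨V⟩ = 13.318 / 2.1150.
⟨V⟩ = 6.2970.

6.30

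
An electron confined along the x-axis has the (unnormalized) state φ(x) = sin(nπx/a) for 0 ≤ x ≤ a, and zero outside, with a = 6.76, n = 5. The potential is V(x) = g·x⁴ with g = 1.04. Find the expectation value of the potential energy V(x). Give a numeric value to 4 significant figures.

⟨V⟩ = ∫ V(x)·|φ|² dx / ∫|φ|² dx.
With sin²θ = (1 − cos2θ)/2 on 0 ≤ x ≤ a: ∫sin²(nπx/a) dx = a/2, ∫x·sin²(nπx/a) dx = a²/4, ∫x²·sin²(nπx/a) dx = a³·(1/6 − 1/(4n²π²)); higher powers xᵏ the same way, integrating xᵏ·cos(2nπx/a) by parts.
State is unnormalized: ∫|φ|² dx = 3.3800, and ∫φ*·V(x)·φ dx = 1438.6, so ⟨V⟩ = 1438.6 / 3.3800.
⟨V⟩ = 425.61.

425.6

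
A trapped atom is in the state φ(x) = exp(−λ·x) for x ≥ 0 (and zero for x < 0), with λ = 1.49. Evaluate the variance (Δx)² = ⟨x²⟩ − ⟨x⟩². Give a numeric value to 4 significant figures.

0.1126

Compute ⟨x⟩ and ⟨x²⟩ separately, then (Δx)² = ⟨x²⟩ − ⟨x⟩².
Every integrand reduces to terms xʲ·e^(−2λx) on [0, ∞); use ∫₀^∞ xʲ·e^(−2λx) dx = j!/(2λ)^(j+1).
Normalization: ∫|φ|² dx = 0.33557.
⟨x⟩ = 0.33557 and ⟨x²⟩ = 0.22522.
(Δx)² = 0.22522 − (0.33557)² = 0.11261.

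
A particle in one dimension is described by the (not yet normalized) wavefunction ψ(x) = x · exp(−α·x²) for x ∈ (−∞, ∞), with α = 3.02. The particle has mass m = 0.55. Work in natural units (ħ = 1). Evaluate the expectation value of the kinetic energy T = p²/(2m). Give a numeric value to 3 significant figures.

T = −(ħ²/2m) d²/dx², so ⟨T⟩ = −(ħ²/2m) ∫ ψ*·ψ'' dx / ∫|ψ|² dx; with m = 0.55.
Expand each integrand as polynomial × e^(−2αx²) and use ∫x^(2j)·e^(−2αx²) dx = (2j−1)!!/(4α)^j · √(π/(2α)), odd powers → 0; here √(π/(2α)) = 0.72120. Differentiate with the product rule, d/dx e^(−αx²) = −2αx·e^(−αx²).
State is unnormalized: ∫|ψ|² dx = 0.059702, and ∫ψ*·(−ħ²/2m · ψ'') dx = 0.49173, so ⟨T⟩ = 0.49173 / 0.059702.
⟨T⟩ = 8.2364.

8.24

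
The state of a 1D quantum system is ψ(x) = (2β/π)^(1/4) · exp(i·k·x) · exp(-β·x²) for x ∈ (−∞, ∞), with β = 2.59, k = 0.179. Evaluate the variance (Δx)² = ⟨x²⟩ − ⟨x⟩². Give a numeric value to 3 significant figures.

Compute ⟨x⟩ and ⟨x²⟩ separately, then (Δx)² = ⟨x²⟩ − ⟨x⟩².
Gaussian moments: ∫x^(2j)·e^(−2βx²) dx = (2j−1)!!/(4β)^j · √(π/(2β)), odd powers integrate to 0; here √(π/(2β)) = 0.77877.
⟨x⟩ = 0.0000 and ⟨x²⟩ = 0.096525.
(Δx)² = 0.096525 − (0.0000)² = 0.096525.

0.0965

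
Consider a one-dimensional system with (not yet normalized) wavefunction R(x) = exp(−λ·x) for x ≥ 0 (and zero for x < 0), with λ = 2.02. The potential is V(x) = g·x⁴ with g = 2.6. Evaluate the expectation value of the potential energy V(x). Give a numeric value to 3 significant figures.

0.234

⟨V⟩ = ∫ V(x)·|R|² dx / ∫|R|² dx.
Every integrand reduces to terms xʲ·e^(−2λx) on [0, ∞); use ∫₀^∞ xʲ·e^(−2λx) dx = j!/(2λ)^(j+1).
State is unnormalized: ∫|R|² dx = 0.24752, and ∫R*·V(x)·R dx = 0.057980, so ⟨V⟩ = 0.057980 / 0.24752.
⟨V⟩ = 0.23424.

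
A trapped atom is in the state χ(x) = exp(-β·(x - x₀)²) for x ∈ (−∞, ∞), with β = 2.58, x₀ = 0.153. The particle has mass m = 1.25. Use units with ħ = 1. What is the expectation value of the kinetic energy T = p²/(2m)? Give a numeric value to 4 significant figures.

T = −(ħ²/2m) d²/dx², so ⟨T⟩ = −(ħ²/2m) ∫ χ*·χ'' dx / ∫|χ|² dx; with m = 1.25.
Gaussian moments (u = x − x₀): ∫u^(2j)·e^(−2βu²) du = (2j−1)!!/(4β)^j · √(π/(2β)), odd powers integrate to 0; here √(π/(2β)) = 0.78028. Derivatives: d/dx e^(−βu²) = −2βu·e^(−βu²), d²/dx² e^(−βu²) = (4β²u² − 2β)·e^(−βu²).
State is unnormalized: ∫|χ|² dx = 0.78028, and ∫χ*·(−ħ²/2m · χ'') dx = 0.80525, so ⟨T⟩ = 0.80525 / 0.78028.
⟨T⟩ = 1.0320.

1.032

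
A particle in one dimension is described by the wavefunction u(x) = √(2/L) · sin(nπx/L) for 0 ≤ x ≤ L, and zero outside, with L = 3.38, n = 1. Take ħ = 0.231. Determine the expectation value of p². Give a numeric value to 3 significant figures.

0.0461

p² u = −ħ² d²u/dx²; ⟨p²⟩ = −ħ² ∫ u*·u'' dx.
d/dx sin(nπx/L) = (nπ/L)·cos(nπx/L) and d²/dx² sin(nπx/L) = −(nπ/L)²·sin(nπx/L); on 0 ≤ x ≤ L, ∫sin²(nπx/L) dx = L/2 and ∫sin(nπx/L)·cos(nπx/L) dx = 0.
⟨p²⟩ = 0.046099.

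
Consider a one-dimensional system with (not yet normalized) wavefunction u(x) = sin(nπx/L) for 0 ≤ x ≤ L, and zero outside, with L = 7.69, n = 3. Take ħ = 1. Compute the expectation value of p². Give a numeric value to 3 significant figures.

1.50

p² u = −ħ² d²u/dx²; ⟨p²⟩ = −ħ² ∫ u*·u'' dx / ∫|u|² dx.
d/dx sin(nπx/L) = (nπ/L)·cos(nπx/L) and d²/dx² sin(nπx/L) = −(nπ/L)²·sin(nπx/L); on 0 ≤ x ≤ L, ∫sin²(nπx/L) dx = L/2 and ∫sin(nπx/L)·cos(nπx/L) dx = 0.
State is unnormalized: ∫|u|² dx = 3.8450, and ∫u*·(−ħ² u'') dx = 5.7755, so ⟨p²⟩ = 5.7755 / 3.8450.
⟨p²⟩ = 1.5021.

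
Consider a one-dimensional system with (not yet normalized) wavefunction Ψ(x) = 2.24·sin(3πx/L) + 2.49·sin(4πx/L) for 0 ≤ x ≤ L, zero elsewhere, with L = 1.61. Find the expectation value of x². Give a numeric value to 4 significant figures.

0.3413

⟨x²⟩ = ∫ x²·|Ψ|² dx / ∫|Ψ|² dx (integrals over the domain).
On 0 ≤ x ≤ L (j ≠ l): ∫sin²(jπx/L) dx = L/2, ∫sin(jπx/L)·sin(lπx/L) dx = 0; diagonal moments ∫x·sin²(jπx/L) dx = L²/4, ∫x²·sin²(jπx/L) dx = L³·(1/6 − 1/(4j²π²)); cross terms ∫x·sin(jπx/L)·sin(lπx/L) dx = 0 for j + l even and −4jlL²/(π²(j² − l²)²) for j + l odd, ∫x²·sin(jπx/L)·sin(lπx/L) dx = (−1)^(j+l)·4jlL³/(π²(j² − l²)²); higher powers the same way via product-to-sum and parts.
State is unnormalized: ∫|Ψ|² dx = 9.0302, and ∫Ψ*·x²·Ψ dx = 3.0819, so ⟨x²⟩ = 3.0819 / 9.0302.
⟨x²⟩ = 0.34129.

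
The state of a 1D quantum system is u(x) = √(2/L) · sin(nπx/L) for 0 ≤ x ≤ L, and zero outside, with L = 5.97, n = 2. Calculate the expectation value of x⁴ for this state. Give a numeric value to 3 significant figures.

⟨x⁴⟩ = ∫ x⁴·|u|² dx (integrals over the domain).
With sin²θ = (1 − cos2θ)/2 on 0 ≤ x ≤ L: ∫sin²(nπx/L) dx = L/2, ∫x·sin²(nπx/L) dx = L²/4, ∫x²·sin²(nπx/L) dx = L³·(1/6 − 1/(4n²π²)); higher powers xᵏ the same way, integrating xᵏ·cos(2nπx/L) by parts.
⟨x⁴⟩ = 223.10.

223.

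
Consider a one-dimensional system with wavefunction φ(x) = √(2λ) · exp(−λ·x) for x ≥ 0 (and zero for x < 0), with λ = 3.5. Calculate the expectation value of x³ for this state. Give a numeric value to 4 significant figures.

⟨x³⟩ = ∫ x³·|φ|² dx (integrals over the domain).
Every integrand reduces to terms xʲ·e^(−2λx) on [0, ∞); use ∫₀^∞ xʲ·e^(−2λx) dx = j!/(2λ)^(j+1).
⟨x³⟩ = 0.017493.

0.01749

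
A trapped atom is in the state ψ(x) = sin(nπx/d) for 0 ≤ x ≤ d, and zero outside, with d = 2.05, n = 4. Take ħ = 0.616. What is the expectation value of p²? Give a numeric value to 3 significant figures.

14.3

p² ψ = −ħ² d²ψ/dx²; ⟨p²⟩ = −ħ² ∫ ψ*·ψ'' dx / ∫|ψ|² dx.
d/dx sin(nπx/d) = (nπ/d)·cos(nπx/d) and d²/dx² sin(nπx/d) = −(nπ/d)²·sin(nπx/d); on 0 ≤ x ≤ d, ∫sin²(nπx/d) dx = d/2 and ∫sin(nπx/d)·cos(nπx/d) dx = 0.
State is unnormalized: ∫|ψ|² dx = 1.0250, and ∫ψ*·(−ħ² ψ'') dx = 14.615, so ⟨p²⟩ = 14.615 / 1.0250.
⟨p²⟩ = 14.258.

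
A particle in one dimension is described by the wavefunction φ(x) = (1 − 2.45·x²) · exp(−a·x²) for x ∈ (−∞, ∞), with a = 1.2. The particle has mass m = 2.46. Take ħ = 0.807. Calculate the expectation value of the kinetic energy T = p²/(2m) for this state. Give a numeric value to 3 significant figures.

0.803

T = −(ħ²/2m) d²/dx², so ⟨T⟩ = −(ħ²/2m) ∫ φ*·φ'' dx / ∫|φ|² dx; with m = 2.46.
Expand each integrand as polynomial × e^(−2ax²) and use ∫x^(2j)·e^(−2ax²) dx = (2j−1)!!/(4a)^j · √(π/(2a)), odd powers → 0; here √(π/(2a)) = 1.1441. Differentiate with the product rule, d/dx e^(−ax²) = −2ax·e^(−ax²).
State is unnormalized: ∫|φ|² dx = 0.87038, and ∫φ*·(−ħ²/2m · φ'') dx = 0.69867, so ⟨T⟩ = 0.69867 / 0.87038.
⟨T⟩ = 0.80272.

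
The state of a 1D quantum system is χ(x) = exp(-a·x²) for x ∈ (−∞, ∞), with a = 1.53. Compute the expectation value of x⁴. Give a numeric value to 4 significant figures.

0.08010

⟨x⁴⟩ = ∫ x⁴·|χ|² dx / ∫|χ|² dx (integrals over the domain).
Gaussian moments: ∫x^(2j)·e^(−2ax²) dx = (2j−1)!!/(4a)^j · √(π/(2a)), odd powers integrate to 0; here √(π/(2a)) = 1.0132.
State is unnormalized: ∫|χ|² dx = 1.0132, and ∫χ*·x⁴·χ dx = 0.081158, so ⟨x⁴⟩ = 0.081158 / 1.0132.
⟨x⁴⟩ = 0.080097.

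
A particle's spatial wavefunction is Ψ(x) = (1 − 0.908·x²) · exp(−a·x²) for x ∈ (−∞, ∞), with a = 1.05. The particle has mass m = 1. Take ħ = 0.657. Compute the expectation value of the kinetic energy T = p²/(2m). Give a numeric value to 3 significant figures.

T = −(ħ²/2m) d²/dx², so ⟨T⟩ = −(ħ²/2m) ∫ Ψ*·Ψ'' dx / ∫|Ψ|² dx; with m = 1.
Expand each integrand as polynomial × e^(−2ax²) and use ∫x^(2j)·e^(−2ax²) dx = (2j−1)!!/(4a)^j · √(π/(2a)), odd powers → 0; here √(π/(2a)) = 1.2231. Differentiate with the product rule, d/dx e^(−ax²) = −2ax·e^(−ax²).
State is unnormalized: ∫|Ψ|² dx = 0.86576, and ∫Ψ*·(−ħ²/2m · Ψ'') dx = 0.48770, so ⟨T⟩ = 0.48770 / 0.86576.
⟨T⟩ = 0.56333.

0.563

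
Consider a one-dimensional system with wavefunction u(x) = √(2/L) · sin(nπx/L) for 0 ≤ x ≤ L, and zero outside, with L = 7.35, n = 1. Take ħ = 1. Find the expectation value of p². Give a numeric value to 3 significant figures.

0.183

p² u = −ħ² d²u/dx²; ⟨p²⟩ = −ħ² ∫ u*·u'' dx.
d/dx sin(nπx/L) = (nπ/L)·cos(nπx/L) and d²/dx² sin(nπx/L) = −(nπ/L)²·sin(nπx/L); on 0 ≤ x ≤ L, ∫sin²(nπx/L) dx = L/2 and ∫sin(nπx/L)·cos(nπx/L) dx = 0.
⟨p²⟩ = 0.18269.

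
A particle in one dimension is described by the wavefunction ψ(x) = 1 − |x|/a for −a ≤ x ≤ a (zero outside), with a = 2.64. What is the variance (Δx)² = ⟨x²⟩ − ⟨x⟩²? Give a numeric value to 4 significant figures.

Compute ⟨x⟩ and ⟨x²⟩ separately, then (Δx)² = ⟨x²⟩ − ⟨x⟩².
ψ is even, so ∫ over [−a, a] = 2∫₀ᵃ with ψ = 1 − x/a there: ∫₀ᵃ (1 − x/a)² dx = a/3, ∫₀ᵃ x²(1 − x/a)² dx = a³/30, ∫₀ᵃ x⁴(1 − x/a)² dx = a⁵/105.
Normalization: ∫|ψ|² dx = 1.7600.
⟨x⟩ = 0.0000 and ⟨x²⟩ = 0.69696.
(Δx)² = 0.69696 − (0.0000)² = 0.69696.

0.6970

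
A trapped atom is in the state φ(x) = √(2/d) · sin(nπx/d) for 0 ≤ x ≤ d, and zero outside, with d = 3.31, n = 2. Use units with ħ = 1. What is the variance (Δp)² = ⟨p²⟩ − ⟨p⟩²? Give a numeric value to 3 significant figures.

3.60

Compute ⟨p⟩ and ⟨p²⟩ separately; (Δp)² = ⟨p²⟩ − ⟨p⟩².
d/dx sin(nπx/d) = (nπ/d)·cos(nπx/d) and d²/dx² sin(nπx/d) = −(nπ/d)²·sin(nπx/d); on 0 ≤ x ≤ d, ∫sin²(nπx/d) dx = d/2 and ∫sin(nπx/d)·cos(nπx/d) dx = 0.
⟨p⟩ = 0.0000 and ⟨p²⟩ = 3.6033.
(Δp)² = 3.6033 − (0.0000)² = 3.6033.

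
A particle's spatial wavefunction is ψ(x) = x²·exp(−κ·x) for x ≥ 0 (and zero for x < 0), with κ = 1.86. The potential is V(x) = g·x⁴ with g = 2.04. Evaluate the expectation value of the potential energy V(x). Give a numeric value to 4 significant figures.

⟨V⟩ = ∫ V(x)·|ψ|² dx / ∫|ψ|² dx.
Every integrand reduces to terms xʲ·e^(−2κx) on [0, ∞); use ∫₀^∞ xʲ·e^(−2κx) dx = j!/(2κ)^(j+1).
State is unnormalized: ∫|ψ|² dx = 0.033690, and ∫ψ*·V(x)·ψ dx = 0.60293, so ⟨V⟩ = 0.60293 / 0.033690.
⟨V⟩ = 17.896.

17.90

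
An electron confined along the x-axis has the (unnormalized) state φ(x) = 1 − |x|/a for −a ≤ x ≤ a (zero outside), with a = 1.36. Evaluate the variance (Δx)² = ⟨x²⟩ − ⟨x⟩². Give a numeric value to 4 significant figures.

Compute ⟨x⟩ and ⟨x²⟩ separately, then (Δx)² = ⟨x²⟩ − ⟨x⟩².
φ is even, so ∫ over [−a, a] = 2∫₀ᵃ with φ = 1 − x/a there: ∫₀ᵃ (1 − x/a)² dx = a/3, ∫₀ᵃ x²(1 − x/a)² dx = a³/30, ∫₀ᵃ x⁴(1 − x/a)² dx = a⁵/105.
Normalization: ∫|φ|² dx = 0.90667.
⟨x⟩ = 0.0000 and ⟨x²⟩ = 0.18496.
(Δx)² = 0.18496 − (0.0000)² = 0.18496.

0.1850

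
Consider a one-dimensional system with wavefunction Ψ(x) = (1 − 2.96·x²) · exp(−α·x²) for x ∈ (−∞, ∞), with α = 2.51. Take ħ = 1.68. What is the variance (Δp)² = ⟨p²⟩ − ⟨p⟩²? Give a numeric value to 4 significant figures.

23.20

Compute ⟨p⟩ and ⟨p²⟩ separately; (Δp)² = ⟨p²⟩ − ⟨p⟩².
Expand each integrand as polynomial × e^(−2αx²) and use ∫x^(2j)·e^(−2αx²) dx = (2j−1)!!/(4α)^j · √(π/(2α)), odd powers → 0; here √(π/(2α)) = 0.79108. Differentiate with the product rule, d/dx e^(−αx²) = −2αx·e^(−αx²).
Normalization: ∫|Ψ|² dx = 0.53091.
⟨p⟩ = 0.0000 and ⟨p²⟩ = 23.203.
(Δp)² = 23.203 − (0.0000)² = 23.203.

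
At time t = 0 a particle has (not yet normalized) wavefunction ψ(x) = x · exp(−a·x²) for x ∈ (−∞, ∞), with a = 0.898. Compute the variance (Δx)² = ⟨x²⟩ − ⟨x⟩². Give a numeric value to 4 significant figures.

Compute ⟨x⟩ and ⟨x²⟩ separately, then (Δx)² = ⟨x²⟩ − ⟨x⟩².
Expand each integrand as polynomial × e^(−2ax²) and use ∫x^(2j)·e^(−2ax²) dx = (2j−1)!!/(4a)^j · √(π/(2a)), odd powers → 0; here √(π/(2a)) = 1.3226.
Normalization: ∫|ψ|² dx = 0.36820.
⟨x⟩ = 0.0000 and ⟨x²⟩ = 0.83519.
(Δx)² = 0.83519 − (0.0000)² = 0.83519.

0.8352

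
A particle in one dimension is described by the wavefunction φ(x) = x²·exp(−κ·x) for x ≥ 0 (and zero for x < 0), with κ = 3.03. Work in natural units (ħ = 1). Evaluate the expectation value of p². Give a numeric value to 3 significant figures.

3.06

p² φ = −ħ² d²φ/dx²; ⟨p²⟩ = −ħ² ∫ φ*·φ'' dx / ∫|φ|² dx.
Differentiate x²·exp(−κ·x) with the product rule; every integrand then reduces to terms xʲ·e^(−2κx) on [0, ∞), with ∫₀^∞ xʲ·e^(−2κx) dx = j!/(2κ)^(j+1).
State is unnormalized: ∫|φ|² dx = 0.0029366, and ∫φ*·(−ħ² φ'') dx = 0.0089869, so ⟨p²⟩ = 0.0089869 / 0.0029366.
⟨p²⟩ = 3.0603.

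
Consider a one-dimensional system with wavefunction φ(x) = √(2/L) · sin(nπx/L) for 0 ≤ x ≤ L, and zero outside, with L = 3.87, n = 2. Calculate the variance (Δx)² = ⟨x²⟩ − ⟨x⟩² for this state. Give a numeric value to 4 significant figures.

1.058

Compute ⟨x⟩ and ⟨x²⟩ separately, then (Δx)² = ⟨x²⟩ − ⟨x⟩².
With sin²θ = (1 − cos2θ)/2 on 0 ≤ x ≤ L: ∫sin²(nπx/L) dx = L/2, ∫x·sin²(nπx/L) dx = L²/4, ∫x²·sin²(nπx/L) dx = L³·(1/6 − 1/(4n²π²)); higher powers xᵏ the same way, integrating xᵏ·cos(2nπx/L) by parts.
⟨x⟩ = 1.9350 and ⟨x²⟩ = 4.8026.
(Δx)² = 4.8026 − (1.9350)² = 1.0584.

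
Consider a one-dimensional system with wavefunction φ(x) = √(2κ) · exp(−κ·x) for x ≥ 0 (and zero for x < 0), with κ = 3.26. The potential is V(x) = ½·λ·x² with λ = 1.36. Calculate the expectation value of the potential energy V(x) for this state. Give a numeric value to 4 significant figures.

⟨V⟩ = ∫ V(x)·|φ|² dx.
Every integrand reduces to terms xʲ·e^(−2κx) on [0, ∞); use ∫₀^∞ xʲ·e^(−2κx) dx = j!/(2κ)^(j+1).
⟨V⟩ = 0.031992.

0.03199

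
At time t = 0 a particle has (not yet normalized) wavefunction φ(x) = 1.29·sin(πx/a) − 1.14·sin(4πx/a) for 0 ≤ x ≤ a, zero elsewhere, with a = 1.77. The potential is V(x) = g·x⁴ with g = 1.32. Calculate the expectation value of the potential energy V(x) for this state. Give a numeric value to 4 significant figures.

2.267

⟨V⟩ = ∫ V(x)·|φ|² dx / ∫|φ|² dx.
On 0 ≤ x ≤ a (j ≠ l): ∫sin²(jπx/a) dx = a/2, ∫sin(jπx/a)·sin(lπx/a) dx = 0; diagonal moments ∫x·sin²(jπx/a) dx = a²/4, ∫x²·sin²(jπx/a) dx = a³·(1/6 − 1/(4j²π²)); cross terms ∫x·sin(jπx/a)·sin(lπx/a) dx = 0 for j + l even and −4jla²/(π²(j² − l²)²) for j + l odd, ∫x²·sin(jπx/a)·sin(lπx/a) dx = (−1)^(j+l)·4jla³/(π²(j² − l²)²); higher powers the same way via product-to-sum and parts.
State is unnormalized: ∫|φ|² dx = 2.6229, and ∫φ*·V(x)·φ dx = 5.9461, so ⟨V⟩ = 5.9461 / 2.6229.
⟨V⟩ = 2.2670.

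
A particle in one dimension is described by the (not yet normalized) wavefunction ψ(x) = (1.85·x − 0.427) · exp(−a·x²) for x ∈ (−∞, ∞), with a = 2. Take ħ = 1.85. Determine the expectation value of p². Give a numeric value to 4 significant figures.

16.44

p² ψ = −ħ² d²ψ/dx²; ⟨p²⟩ = −ħ² ∫ ψ*·ψ'' dx / ∫|ψ|² dx.
Expand each integrand as polynomial × e^(−2ax²) and use ∫x^(2j)·e^(−2ax²) dx = (2j−1)!!/(4a)^j · √(π/(2a)), odd powers → 0; here √(π/(2a)) = 0.88623. Differentiate with the product rule, d/dx e^(−ax²) = −2ax·e^(−ax²).
State is unnormalized: ∫|ψ|² dx = 0.54072, and ∫ψ*·(−ħ² ψ'') dx = 8.8917, so ⟨p²⟩ = 8.8917 / 0.54072.
⟨p²⟩ = 16.444.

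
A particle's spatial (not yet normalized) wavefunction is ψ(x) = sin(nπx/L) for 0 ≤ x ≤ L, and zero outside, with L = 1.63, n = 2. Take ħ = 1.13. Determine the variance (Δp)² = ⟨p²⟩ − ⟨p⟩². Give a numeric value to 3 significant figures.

Compute ⟨p⟩ and ⟨p²⟩ separately; (Δp)² = ⟨p²⟩ − ⟨p⟩².
d/dx sin(nπx/L) = (nπ/L)·cos(nπx/L) and d²/dx² sin(nπx/L) = −(nπ/L)²·sin(nπx/L); on 0 ≤ x ≤ L, ∫sin²(nπx/L) dx = L/2 and ∫sin(nπx/L)·cos(nπx/L) dx = 0.
Normalization: ∫|ψ|² dx = 0.81500.
⟨p⟩ = 0.0000 and ⟨p²⟩ = 18.973.
(Δp)² = 18.973 − (0.0000)² = 18.973.

19.0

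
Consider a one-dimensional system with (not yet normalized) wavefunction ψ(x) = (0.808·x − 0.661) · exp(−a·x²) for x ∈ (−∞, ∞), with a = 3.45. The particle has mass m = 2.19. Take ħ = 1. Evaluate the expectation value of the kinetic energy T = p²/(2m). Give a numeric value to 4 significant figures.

0.9416

T = −(ħ²/2m) d²/dx², so ⟨T⟩ = −(ħ²/2m) ∫ ψ*·ψ'' dx / ∫|ψ|² dx; with m = 2.19.
Expand each integrand as polynomial × e^(−2ax²) and use ∫x^(2j)·e^(−2ax²) dx = (2j−1)!!/(4a)^j · √(π/(2a)), odd powers → 0; here √(π/(2a)) = 0.67476. Differentiate with the product rule, d/dx e^(−ax²) = −2ax·e^(−ax²).
State is unnormalized: ∫|ψ|² dx = 0.32674, and ∫ψ*·(−ħ²/2m · ψ'') dx = 0.30765, so ⟨T⟩ = 0.30765 / 0.32674.
⟨T⟩ = 0.94158.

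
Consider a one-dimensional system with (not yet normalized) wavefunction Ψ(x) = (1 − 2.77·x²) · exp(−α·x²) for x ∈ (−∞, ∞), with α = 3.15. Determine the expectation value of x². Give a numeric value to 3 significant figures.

⟨x²⟩ = ∫ x²·|Ψ|² dx / ∫|Ψ|² dx (integrals over the domain).
Expand each integrand as polynomial × e^(−2αx²) and use ∫x^(2j)·e^(−2αx²) dx = (2j−1)!!/(4α)^j · √(π/(2α)), odd powers → 0; here √(π/(2α)) = 0.70616.
State is unnormalized: ∫|Ψ|² dx = 0.49806, and ∫Ψ*·x²·Ψ dx = 0.022749, so ⟨x²⟩ = 0.022749 / 0.49806.
⟨x²⟩ = 0.045675.

0.0457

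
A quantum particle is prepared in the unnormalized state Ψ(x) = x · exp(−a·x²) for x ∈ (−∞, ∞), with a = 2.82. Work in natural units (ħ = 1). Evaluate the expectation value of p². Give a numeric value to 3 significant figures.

8.46

p² Ψ = −ħ² d²Ψ/dx²; ⟨p²⟩ = −ħ² ∫ Ψ*·Ψ'' dx / ∫|Ψ|² dx.
Expand each integrand as polynomial × e^(−2ax²) and use ∫x^(2j)·e^(−2ax²) dx = (2j−1)!!/(4a)^j · √(π/(2a)), odd powers → 0; here √(π/(2a)) = 0.74634. Differentiate with the product rule, d/dx e^(−ax²) = −2ax·e^(−ax²).
State is unnormalized: ∫|Ψ|² dx = 0.066165, and ∫Ψ*·(−ħ² Ψ'') dx = 0.55975, so ⟨p²⟩ = 0.55975 / 0.066165.
⟨p²⟩ = 8.4600.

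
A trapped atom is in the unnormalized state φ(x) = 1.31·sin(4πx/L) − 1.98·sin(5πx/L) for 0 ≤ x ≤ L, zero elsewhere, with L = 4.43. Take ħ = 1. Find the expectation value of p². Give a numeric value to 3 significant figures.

11.2

p² φ = −ħ² d²φ/dx²; ⟨p²⟩ = −ħ² ∫ φ*·φ'' dx / ∫|φ|² dx.
d²/dx² sin(jπx/L) = −(jπ/L)²·sin(jπx/L); on 0 ≤ x ≤ L, ∫sin²(jπx/L) dx = L/2 and ∫sin(jπx/L)·sin(lπx/L) dx = 0 for j ≠ l, so only diagonal terms survive in ∫|φ|² and ∫φ·φ″; ∫φ·φ′ dx = [φ²/2] between the walls = 0.
State is unnormalized: ∫|φ|² dx = 12.485, and ∫φ*·(−ħ² φ'') dx = 139.76, so ⟨p²⟩ = 139.76 / 12.485.
⟨p²⟩ = 11.195.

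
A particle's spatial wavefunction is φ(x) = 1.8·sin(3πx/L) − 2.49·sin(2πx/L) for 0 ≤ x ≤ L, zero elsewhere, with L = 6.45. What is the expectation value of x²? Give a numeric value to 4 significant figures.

⟨x²⟩ = ∫ x²·|φ|² dx / ∫|φ|² dx (integrals over the domain).
On 0 ≤ x ≤ L (j ≠ l): ∫sin²(jπx/L) dx = L/2, ∫sin(jπx/L)·sin(lπx/L) dx = 0; diagonal moments ∫x·sin²(jπx/L) dx = L²/4, ∫x²·sin²(jπx/L) dx = L³·(1/6 − 1/(4j²π²)); cross terms ∫x·sin(jπx/L)·sin(lπx/L) dx = 0 for j + l even and −4jlL²/(π²(j² − l²)²) for j + l odd, ∫x²·sin(jπx/L)·sin(lπx/L) dx = (−1)^(j+l)·4jlL³/(π²(j² − l²)²); higher powers the same way via product-to-sum and parts.
State is unnormalized: ∫|φ|² dx = 30.444, and ∫φ*·x²·φ dx = 643.17, so ⟨x²⟩ = 643.17 / 30.444.
⟨x²⟩ = 21.126.

21.13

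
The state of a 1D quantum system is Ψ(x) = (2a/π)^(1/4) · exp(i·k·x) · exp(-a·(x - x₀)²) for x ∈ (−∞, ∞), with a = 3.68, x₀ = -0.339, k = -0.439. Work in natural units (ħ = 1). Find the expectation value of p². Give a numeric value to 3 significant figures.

3.87

p² Ψ = −ħ² d²Ψ/dx²; ⟨p²⟩ = −ħ² ∫ Ψ*·Ψ'' dx.
Gaussian moments (u = x − x₀): ∫u^(2j)·e^(−2au²) du = (2j−1)!!/(4a)^j · √(π/(2a)), odd powers integrate to 0; here √(π/(2a)) = 0.65334. Derivatives: Ψ′ = (ik − 2au)·Ψ, Ψ″ = ((ik − 2au)² − 2a)·Ψ; the odd-in-u pieces drop out.
⟨p²⟩ = 3.8727.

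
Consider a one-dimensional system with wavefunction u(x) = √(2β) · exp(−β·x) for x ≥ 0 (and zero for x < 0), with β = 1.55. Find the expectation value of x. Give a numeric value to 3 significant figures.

⟨x⟩ = ∫ x·|u|² dx (integrals over the domain).
Every integrand reduces to terms xʲ·e^(−2βx) on [0, ∞); use ∫₀^∞ xʲ·e^(−2βx) dx = j!/(2β)^(j+1).
⟨x⟩ = 0.32258.

0.323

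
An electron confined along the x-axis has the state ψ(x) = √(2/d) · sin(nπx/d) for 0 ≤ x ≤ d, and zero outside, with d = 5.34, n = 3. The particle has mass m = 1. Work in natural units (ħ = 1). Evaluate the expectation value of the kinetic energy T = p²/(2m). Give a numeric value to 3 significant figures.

T = −(ħ²/2m) d²/dx², so ⟨T⟩ = −(ħ²/2m) ∫ ψ*·ψ'' dx; with m = 1.
d/dx sin(nπx/d) = (nπ/d)·cos(nπx/d) and d²/dx² sin(nπx/d) = −(nπ/d)²·sin(nπx/d); on 0 ≤ x ≤ d, ∫sin²(nπx/d) dx = d/2 and ∫sin(nπx/d)·cos(nπx/d) dx = 0.
⟨T⟩ = 1.5575.

1.56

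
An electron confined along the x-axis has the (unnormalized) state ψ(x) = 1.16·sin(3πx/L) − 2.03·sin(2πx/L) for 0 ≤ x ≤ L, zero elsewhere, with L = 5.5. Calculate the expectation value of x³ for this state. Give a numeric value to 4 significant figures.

⟨x³⟩ = ∫ x³·|ψ|² dx / ∫|ψ|² dx (integrals over the domain).
On 0 ≤ x ≤ L (j ≠ l): ∫sin²(jπx/L) dx = L/2, ∫sin(jπx/L)·sin(lπx/L) dx = 0; diagonal moments ∫x·sin²(jπx/L) dx = L²/4, ∫x²·sin²(jπx/L) dx = L³·(1/6 − 1/(4j²π²)); cross terms ∫x·sin(jπx/L)·sin(lπx/L) dx = 0 for j + l even and −4jlL²/(π²(j² − l²)²) for j + l odd, ∫x²·sin(jπx/L)·sin(lπx/L) dx = (−1)^(j+l)·4jlL³/(π²(j² − l²)²); higher powers the same way via product-to-sum and parts.
State is unnormalized: ∫|ψ|² dx = 15.033, and ∫ψ*·x³·ψ dx = 948.01, so ⟨x³⟩ = 948.01 / 15.033.
⟨x³⟩ = 63.062.

63.06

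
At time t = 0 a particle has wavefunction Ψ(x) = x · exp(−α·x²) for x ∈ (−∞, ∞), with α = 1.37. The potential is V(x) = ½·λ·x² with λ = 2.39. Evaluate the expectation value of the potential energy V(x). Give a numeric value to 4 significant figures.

0.6542

⟨V⟩ = ∫ V(x)·|Ψ|² dx / ∫|Ψ|² dx.
Expand each integrand as polynomial × e^(−2αx²) and use ∫x^(2j)·e^(−2αx²) dx = (2j−1)!!/(4α)^j · √(π/(2α)), odd powers → 0; here √(π/(2α)) = 1.0708.
State is unnormalized: ∫|Ψ|² dx = 0.19540, and ∫Ψ*·V(x)·Ψ dx = 0.12783, so ⟨V⟩ = 0.12783 / 0.19540.
⟨V⟩ = 0.65420.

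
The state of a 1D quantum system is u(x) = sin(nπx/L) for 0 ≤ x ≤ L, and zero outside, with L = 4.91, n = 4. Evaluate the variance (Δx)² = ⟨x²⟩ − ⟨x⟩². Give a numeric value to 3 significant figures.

1.93

Compute ⟨x⟩ and ⟨x²⟩ separately, then (Δx)² = ⟨x²⟩ − ⟨x⟩².
With sin²θ = (1 − cos2θ)/2 on 0 ≤ x ≤ L: ∫sin²(nπx/L) dx = L/2, ∫x·sin²(nπx/L) dx = L²/4, ∫x²·sin²(nπx/L) dx = L³·(1/6 − 1/(4n²π²)); higher powers xᵏ the same way, integrating xᵏ·cos(2nπx/L) by parts.
Normalization: ∫|u|² dx = 2.4550.
⟨x⟩ = 2.4550 and ⟨x²⟩ = 7.9597.
(Δx)² = 7.9597 − (2.4550)² = 1.9327.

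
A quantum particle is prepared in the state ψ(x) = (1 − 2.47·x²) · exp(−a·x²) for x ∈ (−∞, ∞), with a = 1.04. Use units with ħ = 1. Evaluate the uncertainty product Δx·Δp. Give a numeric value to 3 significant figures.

2.05

Δx = √(⟨x²⟩−⟨x⟩²), Δp = √(⟨p²⟩−⟨p⟩²).
Expand each integrand as polynomial × e^(−2ax²) and use ∫x^(2j)·e^(−2ax²) dx = (2j−1)!!/(4a)^j · √(π/(2a)), odd powers → 0; here √(π/(2a)) = 1.2290. Differentiate with the product rule, d/dx e^(−ax²) = −2ax·e^(−ax²).
Normalization: ∫|ψ|² dx = 1.0694.
⟨x⟩ = 0.0000, ⟨x²⟩ = 0.75299 ⇒ Δx = 0.86775.
⟨p⟩ = 0.0000, ⟨p²⟩ = 5.5642 ⇒ Δp = 2.3589.
Δx·Δp = 2.0469.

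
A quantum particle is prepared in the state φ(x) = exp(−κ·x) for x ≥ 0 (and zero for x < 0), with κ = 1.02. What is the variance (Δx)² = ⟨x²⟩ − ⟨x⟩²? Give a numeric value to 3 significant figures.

0.240

Compute ⟨x⟩ and ⟨x²⟩ separately, then (Δx)² = ⟨x²⟩ − ⟨x⟩².
Every integrand reduces to terms xʲ·e^(−2κx) on [0, ∞); use ∫₀^∞ xʲ·e^(−2κx) dx = j!/(2κ)^(j+1).
Normalization: ∫|φ|² dx = 0.49020.
⟨x⟩ = 0.49020 and ⟨x²⟩ = 0.48058.
(Δx)² = 0.48058 − (0.49020)² = 0.24029.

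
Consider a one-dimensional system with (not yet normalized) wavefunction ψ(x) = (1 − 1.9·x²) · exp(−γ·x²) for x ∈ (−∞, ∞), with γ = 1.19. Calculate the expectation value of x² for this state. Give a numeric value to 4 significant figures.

⟨x²⟩ = ∫ x²·|ψ|² dx / ∫|ψ|² dx (integrals over the domain).
Expand each integrand as polynomial × e^(−2γx²) and use ∫x^(2j)·e^(−2γx²) dx = (2j−1)!!/(4γ)^j · √(π/(2γ)), odd powers → 0; here √(π/(2γ)) = 1.1489.
State is unnormalized: ∫|ψ|² dx = 0.78088, and ∫ψ*·x²·ψ dx = 0.24015, so ⟨x²⟩ = 0.24015 / 0.78088.
⟨x²⟩ = 0.30754.

0.3075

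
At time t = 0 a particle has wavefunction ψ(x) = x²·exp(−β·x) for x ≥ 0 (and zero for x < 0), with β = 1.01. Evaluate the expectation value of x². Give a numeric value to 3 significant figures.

⟨x²⟩ = ∫ x²·|ψ|² dx / ∫|ψ|² dx (integrals over the domain).
Every integrand reduces to terms xʲ·e^(−2βx) on [0, ∞); use ∫₀^∞ xʲ·e^(−2βx) dx = j!/(2β)^(j+1).
State is unnormalized: ∫|ψ|² dx = 0.71360, and ∫ψ*·x²·ψ dx = 5.2465, so ⟨x²⟩ = 5.2465 / 0.71360.
⟨x²⟩ = 7.3522.

7.35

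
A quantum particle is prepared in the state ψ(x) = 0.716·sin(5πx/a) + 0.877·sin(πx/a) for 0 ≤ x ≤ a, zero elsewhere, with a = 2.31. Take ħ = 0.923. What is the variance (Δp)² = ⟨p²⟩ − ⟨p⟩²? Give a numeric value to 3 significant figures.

16.7

Compute ⟨p⟩ and ⟨p²⟩ separately; (Δp)² = ⟨p²⟩ − ⟨p⟩².
d²/dx² sin(jπx/a) = −(jπ/a)²·sin(jπx/a); on 0 ≤ x ≤ a, ∫sin²(jπx/a) dx = a/2 and ∫sin(jπx/a)·sin(lπx/a) dx = 0 for j ≠ l, so only diagonal terms survive in ∫|ψ|² and ∫ψ·ψ″; ∫ψ·ψ′ dx = [ψ²/2] between the walls = 0.
Normalization: ∫|ψ|² dx = 1.4805.
⟨p⟩ = 0.0000 and ⟨p²⟩ = 16.701.
(Δp)² = 16.701 − (0.0000)² = 16.701.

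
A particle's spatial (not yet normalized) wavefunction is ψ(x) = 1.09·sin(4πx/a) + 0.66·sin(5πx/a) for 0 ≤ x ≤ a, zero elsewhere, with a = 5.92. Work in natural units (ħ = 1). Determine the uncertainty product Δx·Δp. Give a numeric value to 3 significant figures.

2.98

Δx = √(⟨x²⟩−⟨x⟩²), Δp = √(⟨p²⟩−⟨p⟩²).
On 0 ≤ x ≤ a (j ≠ l): ∫sin²(jπx/a) dx = a/2, ∫sin(jπx/a)·sin(lπx/a) dx = 0; diagonal moments ∫x·sin²(jπx/a) dx = a²/4, ∫x²·sin²(jπx/a) dx = a³·(1/6 − 1/(4j²π²)); cross terms ∫x·sin(jπx/a)·sin(lπx/a) dx = 0 for j + l even and −4jla²/(π²(j² − l²)²) for j + l odd, ∫x²·sin(jπx/a)·sin(lπx/a) dx = (−1)^(j+l)·4jla³/(π²(j² − l²)²); higher powers the same way via product-to-sum and parts. d²/dx² sin(jπx/a) = −(jπ/a)²·sin(jπx/a); on 0 ≤ x ≤ a, ∫sin²(jπx/a) dx = a/2 and ∫sin(jπx/a)·sin(lπx/a) dx = 0 for j ≠ l, so only diagonal terms survive in ∫|ψ|² and ∫ψ·ψ″; ∫ψ·ψ′ dx = [ψ²/2] between the walls = 0.
Normalization: ∫|ψ|² dx = 4.8062.
⟨x⟩ = 1.9101, ⟨x²⟩ = 5.3664 ⇒ Δx = 1.3107.
⟨p⟩ = 0.0000, ⟨p²⟩ = 5.1858 ⇒ Δp = 2.2772.
Δx·Δp = 2.9848.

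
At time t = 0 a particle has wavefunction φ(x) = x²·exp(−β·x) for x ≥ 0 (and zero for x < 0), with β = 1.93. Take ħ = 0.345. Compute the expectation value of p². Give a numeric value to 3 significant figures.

0.148

p² φ = −ħ² d²φ/dx²; ⟨p²⟩ = −ħ² ∫ φ*·φ'' dx / ∫|φ|² dx.
Differentiate x²·exp(−β·x) with the product rule; every integrand then reduces to terms xʲ·e^(−2βx) on [0, ∞), with ∫₀^∞ xʲ·e^(−2βx) dx = j!/(2β)^(j+1).
State is unnormalized: ∫|φ|² dx = 0.028008, and ∫φ*·(−ħ² φ'') dx = 0.0041391, so ⟨p²⟩ = 0.0041391 / 0.028008.
⟨p²⟩ = 0.14779.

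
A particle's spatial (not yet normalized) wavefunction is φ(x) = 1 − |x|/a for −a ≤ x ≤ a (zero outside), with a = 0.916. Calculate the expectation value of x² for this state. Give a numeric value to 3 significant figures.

0.0839

⟨x²⟩ = ∫ x²·|φ|² dx / ∫|φ|² dx (integrals over the domain).
φ is even, so ∫ over [−a, a] = 2∫₀ᵃ with φ = 1 − x/a there: ∫₀ᵃ (1 − x/a)² dx = a/3, ∫₀ᵃ x²(1 − x/a)² dx = a³/30, ∫₀ᵃ x⁴(1 − x/a)² dx = a⁵/105.
State is unnormalized: ∫|φ|² dx = 0.61067, and ∫φ*·x²·φ dx = 0.051238, so ⟨x²⟩ = 0.051238 / 0.61067.
⟨x²⟩ = 0.083906.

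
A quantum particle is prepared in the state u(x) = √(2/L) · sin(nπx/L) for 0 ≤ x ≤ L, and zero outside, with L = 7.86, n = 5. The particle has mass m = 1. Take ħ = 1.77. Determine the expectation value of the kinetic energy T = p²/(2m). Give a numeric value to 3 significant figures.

6.26

T = −(ħ²/2m) d²/dx², so ⟨T⟩ = −(ħ²/2m) ∫ u*·u'' dx; with m = 1.
d/dx sin(nπx/L) = (nπ/L)·cos(nπx/L) and d²/dx² sin(nπx/L) = −(nπ/L)²·sin(nπx/L); on 0 ≤ x ≤ L, ∫sin²(nπx/L) dx = L/2 and ∫sin(nπx/L)·cos(nπx/L) dx = 0.
⟨T⟩ = 6.2562.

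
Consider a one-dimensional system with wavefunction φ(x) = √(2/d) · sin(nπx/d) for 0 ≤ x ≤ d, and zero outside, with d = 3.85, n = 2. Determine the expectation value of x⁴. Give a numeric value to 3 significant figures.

38.6

⟨x⁴⟩ = ∫ x⁴·|φ|² dx (integrals over the domain).
With sin²θ = (1 − cos2θ)/2 on 0 ≤ x ≤ d: ∫sin²(nπx/d) dx = d/2, ∫x·sin²(nπx/d) dx = d²/4, ∫x²·sin²(nπx/d) dx = d³·(1/6 − 1/(4n²π²)); higher powers xᵏ the same way, integrating xᵏ·cos(2nπx/d) by parts.
⟨x⁴⟩ = 38.588.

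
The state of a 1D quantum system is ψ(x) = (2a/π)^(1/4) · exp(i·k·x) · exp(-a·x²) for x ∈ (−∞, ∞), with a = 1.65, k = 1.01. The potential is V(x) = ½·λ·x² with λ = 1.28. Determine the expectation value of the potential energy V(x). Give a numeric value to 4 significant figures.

⟨V⟩ = ∫ V(x)·|ψ|² dx.
Gaussian moments: ∫x^(2j)·e^(−2ax²) dx = (2j−1)!!/(4a)^j · √(π/(2a)), odd powers integrate to 0; here √(π/(2a)) = 0.97570.
⟨V⟩ = 0.096970.

0.09697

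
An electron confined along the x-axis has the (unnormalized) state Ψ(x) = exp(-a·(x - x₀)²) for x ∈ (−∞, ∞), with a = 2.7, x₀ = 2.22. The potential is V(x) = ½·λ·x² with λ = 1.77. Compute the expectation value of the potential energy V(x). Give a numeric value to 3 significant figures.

⟨V⟩ = ∫ V(x)·|Ψ|² dx / ∫|Ψ|² dx.
Gaussian moments (u = x − x₀): ∫u^(2j)·e^(−2au²) du = (2j−1)!!/(4a)^j · √(π/(2a)), odd powers integrate to 0; here √(π/(2a)) = 0.76274.
State is unnormalized: ∫|Ψ|² dx = 0.76274, and ∫Ψ*·V(x)·Ψ dx = 3.3893, so ⟨V⟩ = 3.3893 / 0.76274.
⟨V⟩ = 4.4436.

4.44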